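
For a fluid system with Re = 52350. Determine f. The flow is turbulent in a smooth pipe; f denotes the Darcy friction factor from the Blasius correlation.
Formula: f = \frac{0.316}{Re^{0.25}}
f = 0.316/52350^0.25 = 0.02089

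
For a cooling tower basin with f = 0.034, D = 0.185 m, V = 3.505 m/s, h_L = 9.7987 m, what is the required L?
Formula: h_L = f \frac{L}{D} \frac{V^2}{2g}
Substituting knowns: 9.7987 = 0.034·(L/0.185)·3.505²/(2·9.81)
Solving for L: L = 9.7987·2·9.81·0.185/(0.034·3.505²) = 85.15 m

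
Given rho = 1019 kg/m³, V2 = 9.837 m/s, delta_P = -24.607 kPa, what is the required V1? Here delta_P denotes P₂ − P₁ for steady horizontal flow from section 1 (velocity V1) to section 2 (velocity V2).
Formula: \Delta P = \frac{1}{2} \rho (V_1^2 - V_2^2)
Substituting knowns: -24.607 = 0.5·1019·(V1² − 9.837²)/1000
Solving for V1: V1 = √(9.837² + 2·(-24.607·1000)/1019) = 6.962 m/s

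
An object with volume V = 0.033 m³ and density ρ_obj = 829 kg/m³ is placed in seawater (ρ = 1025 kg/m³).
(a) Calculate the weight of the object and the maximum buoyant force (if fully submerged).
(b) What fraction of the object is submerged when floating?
(a) W=rho_obj*g*V=829*9.81*0.033=268.4 N; F_B(max)=rho*g*V=1025*9.81*0.033=331.8 N
(b) Floating fraction=rho_obj/rho=829/1025=0.809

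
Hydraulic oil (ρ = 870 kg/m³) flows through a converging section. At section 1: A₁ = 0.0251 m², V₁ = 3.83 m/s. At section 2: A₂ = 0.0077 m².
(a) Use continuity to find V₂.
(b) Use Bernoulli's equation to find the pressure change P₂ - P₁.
(a) Continuity: A₁V₁=A₂V₂ -> V₂=A₁V₁/A₂=0.0251*3.83/0.0077=12.48 m/s
(b) Bernoulli: P₂-P₁=0.5*rho*(V₁^2-V₂^2)/1000=0.5*870*(3.83^2-12.48^2)/1000=-61.37 kPa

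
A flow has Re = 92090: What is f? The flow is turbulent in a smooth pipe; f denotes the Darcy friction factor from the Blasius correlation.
Formula: f = \frac{0.316}{Re^{0.25}}
f = 0.316/92090^0.25 = 0.01814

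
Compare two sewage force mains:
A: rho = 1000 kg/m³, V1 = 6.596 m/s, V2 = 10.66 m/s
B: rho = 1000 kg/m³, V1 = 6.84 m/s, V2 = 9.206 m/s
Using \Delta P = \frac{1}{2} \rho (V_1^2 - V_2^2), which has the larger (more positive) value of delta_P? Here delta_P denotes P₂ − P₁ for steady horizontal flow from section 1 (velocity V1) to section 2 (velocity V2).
delta_P(A) = -35.06 kPa, delta_P(B) = -18.98 kPa. Answer: B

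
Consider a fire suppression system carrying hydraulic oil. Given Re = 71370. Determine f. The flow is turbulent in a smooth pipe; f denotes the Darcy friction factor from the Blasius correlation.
Formula: f = \frac{0.316}{Re^{0.25}}
f = 0.316/71370^0.25 = 0.01933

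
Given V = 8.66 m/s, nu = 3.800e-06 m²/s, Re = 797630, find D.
Formula: Re = \frac{V D}{\nu}
Substituting knowns: 797630 = 8.66·D/3.800e-06
Solving for D: D = 797630·3.800e-06/8.66 = 0.35 m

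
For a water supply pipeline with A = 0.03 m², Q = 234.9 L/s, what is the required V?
Formula: Q = A V
Substituting knowns: 234.9 = 0.03·V·1000
Solving for V: V = (234.9/1000)/0.03 = 7.83 m/s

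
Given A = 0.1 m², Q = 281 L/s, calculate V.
Formula: Q = A V
Substituting knowns: 281 = 0.1·V·1000
Solving for V: V = (281/1000)/0.1 = 2.81 m/s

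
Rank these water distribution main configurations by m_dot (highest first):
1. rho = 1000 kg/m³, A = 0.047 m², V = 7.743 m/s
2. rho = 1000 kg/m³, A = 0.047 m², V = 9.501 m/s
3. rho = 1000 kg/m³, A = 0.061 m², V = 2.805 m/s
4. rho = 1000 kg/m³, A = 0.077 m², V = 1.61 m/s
Case 1: m_dot = 363.9 kg/s
Case 2: m_dot = 446.5 kg/s
Case 3: m_dot = 171.1 kg/s
Case 4: m_dot = 124 kg/s
Ranking (highest first): 2, 1, 3, 4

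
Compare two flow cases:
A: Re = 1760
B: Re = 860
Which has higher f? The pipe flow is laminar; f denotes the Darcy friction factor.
f(A) = 0.03636, f(B) = 0.07442. Answer: B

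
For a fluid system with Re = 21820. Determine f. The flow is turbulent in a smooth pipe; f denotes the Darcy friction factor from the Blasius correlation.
Formula: f = \frac{0.316}{Re^{0.25}}
f = 0.316/21820^0.25 = 0.026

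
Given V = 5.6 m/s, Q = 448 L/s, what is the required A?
Formula: Q = A V
Substituting knowns: 448 = A·5.6·1000
Solving for A: A = (448/1000)/5.6 = 0.08 m²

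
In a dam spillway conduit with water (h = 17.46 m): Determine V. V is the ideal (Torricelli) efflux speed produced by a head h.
Formula: V = \sqrt{2 g h}
V = √(2·9.81·17.46) = 18.51 m/s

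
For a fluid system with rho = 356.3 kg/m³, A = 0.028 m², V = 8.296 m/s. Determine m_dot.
Formula: \dot{m} = \rho A V
m_dot = 356.3·0.028·8.296 = 82.76 kg/s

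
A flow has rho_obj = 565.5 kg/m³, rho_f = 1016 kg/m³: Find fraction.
Formula: f_{sub} = \frac{\rho_{obj}}{\rho_f}
fraction = 565.5/1016 = 0.5566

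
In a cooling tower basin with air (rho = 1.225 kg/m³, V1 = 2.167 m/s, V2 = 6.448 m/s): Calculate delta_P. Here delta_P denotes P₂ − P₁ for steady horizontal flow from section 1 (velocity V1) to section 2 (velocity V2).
Formula: \Delta P = \frac{1}{2} \rho (V_1^2 - V_2^2)
delta_P = 0.5·1.225·(2.167² − 6.448²)/1000 = -0.02259 kPa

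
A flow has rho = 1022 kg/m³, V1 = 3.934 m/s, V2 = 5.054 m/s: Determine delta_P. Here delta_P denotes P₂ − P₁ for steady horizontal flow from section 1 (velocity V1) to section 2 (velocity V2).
Formula: \Delta P = \frac{1}{2} \rho (V_1^2 - V_2^2)
delta_P = 0.5·1022·(3.934² − 5.054²)/1000 = -5.144 kPa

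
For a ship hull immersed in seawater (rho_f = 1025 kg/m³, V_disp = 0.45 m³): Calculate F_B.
Formula: F_B = \rho_f g V_{disp}
F_B = 1025·9.81·0.45 = 4525 N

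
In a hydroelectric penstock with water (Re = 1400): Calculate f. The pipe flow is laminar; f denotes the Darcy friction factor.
Formula: f = \frac{64}{Re}
f = 64/1400 = 0.04571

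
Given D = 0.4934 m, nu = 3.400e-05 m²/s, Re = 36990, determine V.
Formula: Re = \frac{V D}{\nu}
Substituting knowns: 36990 = V·0.4934/3.400e-05
Solving for V: V = 36990·3.400e-05/0.4934 = 2.549 m/s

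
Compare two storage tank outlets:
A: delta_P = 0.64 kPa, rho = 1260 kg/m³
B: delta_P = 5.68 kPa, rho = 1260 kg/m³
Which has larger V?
V(A) = 1.008 m/s, V(B) = 3.003 m/s. Answer: B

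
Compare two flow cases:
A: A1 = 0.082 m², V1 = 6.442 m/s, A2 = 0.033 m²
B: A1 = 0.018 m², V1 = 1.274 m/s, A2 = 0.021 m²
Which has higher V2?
V2(A) = 16.01 m/s, V2(B) = 1.092 m/s. Answer: A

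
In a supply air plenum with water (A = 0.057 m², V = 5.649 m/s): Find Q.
Formula: Q = A V
Q = 0.057·5.649·1000 = 322 L/s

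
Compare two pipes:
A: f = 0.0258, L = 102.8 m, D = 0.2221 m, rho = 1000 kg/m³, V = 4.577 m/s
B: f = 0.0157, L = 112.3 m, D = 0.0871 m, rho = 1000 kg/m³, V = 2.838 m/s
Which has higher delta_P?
delta_P(A) = 125.1 kPa, delta_P(B) = 81.52 kPa. Answer: A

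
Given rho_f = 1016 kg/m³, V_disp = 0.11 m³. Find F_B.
Formula: F_B = \rho_f g V_{disp}
F_B = 1016·9.81·0.11 = 1096 N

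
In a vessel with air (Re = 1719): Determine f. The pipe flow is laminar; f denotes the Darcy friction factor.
Formula: f = \frac{64}{Re}
f = 64/1719 = 0.03723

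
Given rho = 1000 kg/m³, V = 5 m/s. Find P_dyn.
Formula: P_{dyn} = \frac{1}{2} \rho V^2
P_dyn = 0.5·1000·5²/1000 = 12.5 kPa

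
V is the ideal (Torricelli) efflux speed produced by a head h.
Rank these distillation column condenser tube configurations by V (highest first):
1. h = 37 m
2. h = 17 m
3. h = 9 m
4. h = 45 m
Case 1: V = 26.94 m/s
Case 2: V = 18.26 m/s
Case 3: V = 13.29 m/s
Case 4: V = 29.71 m/s
Ranking (highest first): 4, 1, 2, 3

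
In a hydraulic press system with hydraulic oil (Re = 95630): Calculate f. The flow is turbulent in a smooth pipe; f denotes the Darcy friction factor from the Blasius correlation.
Formula: f = \frac{0.316}{Re^{0.25}}
f = 0.316/95630^0.25 = 0.01797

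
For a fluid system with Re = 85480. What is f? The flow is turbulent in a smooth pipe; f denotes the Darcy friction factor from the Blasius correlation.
Formula: f = \frac{0.316}{Re^{0.25}}
f = 0.316/85480^0.25 = 0.01848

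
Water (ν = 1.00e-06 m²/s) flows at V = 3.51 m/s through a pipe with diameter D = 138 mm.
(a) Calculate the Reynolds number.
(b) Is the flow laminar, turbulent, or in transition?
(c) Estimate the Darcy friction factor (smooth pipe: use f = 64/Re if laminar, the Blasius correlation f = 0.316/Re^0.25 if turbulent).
(a) Re = V·D/ν = 3.51·0.138/1.00e-06 = 484380
(b) Flow regime: turbulent (Re > 4000)
(c) Friction factor: f = 0.316/Re^0.25 = 0.316/484380^0.25 = 0.01198 (Blasius is strictly valid for Re ≲ 1e5; used here as the smooth-pipe estimate the problem specifies)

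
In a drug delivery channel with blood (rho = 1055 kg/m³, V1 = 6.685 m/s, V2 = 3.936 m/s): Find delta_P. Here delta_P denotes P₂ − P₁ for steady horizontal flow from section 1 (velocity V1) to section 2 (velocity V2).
Formula: \Delta P = \frac{1}{2} \rho (V_1^2 - V_2^2)
delta_P = 0.5·1055·(6.685² − 3.936²)/1000 = 15.4 kPa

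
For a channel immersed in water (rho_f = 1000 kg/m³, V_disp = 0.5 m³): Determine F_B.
Formula: F_B = \rho_f g V_{disp}
F_B = 1000·9.81·0.5 = 4905 N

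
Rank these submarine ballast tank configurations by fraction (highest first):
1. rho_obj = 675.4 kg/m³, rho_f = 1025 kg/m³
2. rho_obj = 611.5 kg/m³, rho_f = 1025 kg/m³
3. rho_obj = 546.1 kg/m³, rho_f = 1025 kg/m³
Case 1: fraction = 0.6589
Case 2: fraction = 0.5966
Case 3: fraction = 0.5328
Ranking (highest first): 1, 2, 3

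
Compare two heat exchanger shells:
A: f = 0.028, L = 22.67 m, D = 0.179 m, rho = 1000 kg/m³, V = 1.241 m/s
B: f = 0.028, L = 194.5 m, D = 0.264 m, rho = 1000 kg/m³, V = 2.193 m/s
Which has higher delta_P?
delta_P(A) = 2.731 kPa, delta_P(B) = 49.6 kPa. Answer: B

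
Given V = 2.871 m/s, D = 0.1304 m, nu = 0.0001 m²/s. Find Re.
Formula: Re = \frac{V D}{\nu}
Re = 2.871·0.1304/0.0001 = 3744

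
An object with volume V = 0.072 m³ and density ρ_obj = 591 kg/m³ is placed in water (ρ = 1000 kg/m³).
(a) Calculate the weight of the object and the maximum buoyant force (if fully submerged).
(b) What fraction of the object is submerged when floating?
(a) W=rho_obj*g*V=591*9.81*0.072=417.4 N; F_B(max)=rho*g*V=1000*9.81*0.072=706.3 N
(b) Floating fraction=rho_obj/rho=591/1000=0.591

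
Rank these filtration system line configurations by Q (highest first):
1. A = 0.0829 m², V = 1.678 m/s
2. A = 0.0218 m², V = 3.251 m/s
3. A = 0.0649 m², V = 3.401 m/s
Case 1: Q = 139.1 L/s
Case 2: Q = 70.87 L/s
Case 3: Q = 220.7 L/s
Ranking (highest first): 3, 1, 2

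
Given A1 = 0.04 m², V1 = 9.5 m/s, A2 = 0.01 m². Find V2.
Formula: V_2 = \frac{A_1 V_1}{A_2}
V2 = 0.04·9.5/0.01 = 38 m/s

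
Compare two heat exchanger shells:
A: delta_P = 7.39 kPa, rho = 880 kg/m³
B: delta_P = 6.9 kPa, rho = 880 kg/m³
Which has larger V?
V(A) = 4.098 m/s, V(B) = 3.96 m/s. Answer: A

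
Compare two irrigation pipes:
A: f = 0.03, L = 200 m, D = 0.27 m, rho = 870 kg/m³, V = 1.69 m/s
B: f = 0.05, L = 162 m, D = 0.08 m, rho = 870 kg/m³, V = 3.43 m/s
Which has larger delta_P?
delta_P(A) = 27.61 kPa, delta_P(B) = 518.2 kPa. Answer: B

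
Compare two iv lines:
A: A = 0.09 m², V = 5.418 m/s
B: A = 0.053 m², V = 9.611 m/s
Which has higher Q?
Q(A) = 487.6 L/s, Q(B) = 509.4 L/s. Answer: B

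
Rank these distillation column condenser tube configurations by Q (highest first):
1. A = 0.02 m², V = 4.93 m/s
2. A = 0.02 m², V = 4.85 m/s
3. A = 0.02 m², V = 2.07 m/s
Case 1: Q = 98.6 L/s
Case 2: Q = 97 L/s
Case 3: Q = 41.4 L/s
Ranking (highest first): 1, 2, 3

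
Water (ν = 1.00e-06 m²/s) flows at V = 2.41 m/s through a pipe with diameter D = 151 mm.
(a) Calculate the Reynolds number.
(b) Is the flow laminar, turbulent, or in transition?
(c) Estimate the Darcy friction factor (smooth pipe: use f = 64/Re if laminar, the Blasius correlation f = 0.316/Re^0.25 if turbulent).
(a) Re = V·D/ν = 2.41·0.151/1.00e-06 = 363910
(b) Flow regime: turbulent (Re > 4000)
(c) Friction factor: f = 0.316/Re^0.25 = 0.316/363910^0.25 = 0.01287 (Blasius is strictly valid for Re ≲ 1e5; used here as the smooth-pipe estimate the problem specifies)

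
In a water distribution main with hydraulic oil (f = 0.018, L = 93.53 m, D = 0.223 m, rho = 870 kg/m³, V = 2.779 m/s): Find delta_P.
Formula: \Delta P = f \frac{L}{D} \frac{\rho V^2}{2}
delta_P = 0.018·(93.53/0.223)·0.5·870·2.779²/1000 = 25.36 kPa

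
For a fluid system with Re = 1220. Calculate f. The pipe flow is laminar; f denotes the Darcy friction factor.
Formula: f = \frac{64}{Re}
f = 64/1220 = 0.05246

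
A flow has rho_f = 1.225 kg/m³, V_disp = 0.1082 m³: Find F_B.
Formula: F_B = \rho_f g V_{disp}
F_B = 1.225·9.81·0.1082 = 1.3 N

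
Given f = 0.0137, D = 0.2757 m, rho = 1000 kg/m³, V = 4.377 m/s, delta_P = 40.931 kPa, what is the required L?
Formula: \Delta P = f \frac{L}{D} \frac{\rho V^2}{2}
Substituting knowns: 40.931 = 0.0137·(L/0.2757)·0.5·1000·4.377²/1000
Solving for L: L = (40.931·1000)·0.2757/(0.0137·0.5·1000·4.377²) = 85.99 m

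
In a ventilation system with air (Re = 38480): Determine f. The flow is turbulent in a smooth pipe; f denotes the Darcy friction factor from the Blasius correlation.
Formula: f = \frac{0.316}{Re^{0.25}}
f = 0.316/38480^0.25 = 0.02256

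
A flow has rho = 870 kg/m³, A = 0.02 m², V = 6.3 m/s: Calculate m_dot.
Formula: \dot{m} = \rho A V
m_dot = 870·0.02·6.3 = 109.6 kg/s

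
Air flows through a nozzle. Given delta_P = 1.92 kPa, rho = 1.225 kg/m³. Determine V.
Formula: V = \sqrt{\frac{2 \Delta P}{\rho}}
V = √(2·(1.92·1000)/1.225) = 55.99 m/s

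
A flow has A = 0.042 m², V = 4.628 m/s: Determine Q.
Formula: Q = A V
Q = 0.042·4.628·1000 = 194.4 L/s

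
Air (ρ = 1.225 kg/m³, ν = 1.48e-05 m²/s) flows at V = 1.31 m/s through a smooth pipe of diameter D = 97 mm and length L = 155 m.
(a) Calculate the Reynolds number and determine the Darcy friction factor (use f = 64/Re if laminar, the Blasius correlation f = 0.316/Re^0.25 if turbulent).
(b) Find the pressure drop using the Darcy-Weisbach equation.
(a) Re = V·D/ν = 1.31·0.097/1.48e-05 = 8585.8 → turbulent (Re > 4000); f = 0.316/Re^0.25 = 0.316/8585.8^0.25 = 0.032828
(b) Darcy-Weisbach: ΔP = f·(L/D)·½ρV²/1000 = 0.032828·(155/0.097)·½·1.225·1.31²/1000 = 0.05514 kPa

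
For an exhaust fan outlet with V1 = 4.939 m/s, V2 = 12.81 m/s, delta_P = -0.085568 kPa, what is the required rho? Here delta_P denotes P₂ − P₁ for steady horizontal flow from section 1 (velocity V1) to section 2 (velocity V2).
Formula: \Delta P = \frac{1}{2} \rho (V_1^2 - V_2^2)
Substituting knowns: -0.085568 = 0.5·rho·(4.939² − 12.81²)/1000
Solving for rho: rho = 2·(-0.085568·1000)/(4.939² − 12.81²) = 1.225 kg/m³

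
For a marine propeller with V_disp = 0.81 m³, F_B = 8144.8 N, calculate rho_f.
Formula: F_B = \rho_f g V_{disp}
Substituting knowns: 8144.8 = rho_f·9.81·0.81
Solving for rho_f: rho_f = 8144.8/(9.81·0.81) = 1025 kg/m³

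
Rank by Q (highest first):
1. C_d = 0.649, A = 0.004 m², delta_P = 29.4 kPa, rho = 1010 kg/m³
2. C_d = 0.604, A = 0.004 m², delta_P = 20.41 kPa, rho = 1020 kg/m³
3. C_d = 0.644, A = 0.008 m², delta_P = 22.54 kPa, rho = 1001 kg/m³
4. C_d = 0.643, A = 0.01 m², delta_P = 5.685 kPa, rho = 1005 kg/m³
Case 1: Q = 19.81 L/s
Case 2: Q = 15.28 L/s
Case 3: Q = 34.57 L/s
Case 4: Q = 21.63 L/s
Ranking (highest first): 3, 4, 1, 2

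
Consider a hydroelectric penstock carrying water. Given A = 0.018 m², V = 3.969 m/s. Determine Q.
Formula: Q = A V
Q = 0.018·3.969·1000 = 71.44 L/s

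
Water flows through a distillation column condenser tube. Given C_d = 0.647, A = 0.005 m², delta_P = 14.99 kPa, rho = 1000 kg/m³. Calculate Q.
Formula: Q = C_d A \sqrt{\frac{2 \Delta P}{\rho}}
Q = 0.647·0.005·√(2·(14.99·1000)/1000)·1000 = 17.71 L/s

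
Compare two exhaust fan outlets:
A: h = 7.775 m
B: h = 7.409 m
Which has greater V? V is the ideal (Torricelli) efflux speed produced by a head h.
V(A) = 12.35 m/s, V(B) = 12.06 m/s. Answer: A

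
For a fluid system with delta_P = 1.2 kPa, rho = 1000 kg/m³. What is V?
Formula: V = \sqrt{\frac{2 \Delta P}{\rho}}
V = √(2·(1.2·1000)/1000) = 1.549 m/s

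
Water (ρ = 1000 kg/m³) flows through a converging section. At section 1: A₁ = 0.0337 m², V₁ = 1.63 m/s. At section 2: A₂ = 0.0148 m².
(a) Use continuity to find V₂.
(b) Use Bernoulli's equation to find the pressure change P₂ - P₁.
(a) Continuity: A₁V₁=A₂V₂ -> V₂=A₁V₁/A₂=0.0337*1.63/0.0148=3.71 m/s
(b) Bernoulli: P₂-P₁=0.5*rho*(V₁^2-V₂^2)/1000=0.5*1000*(1.63^2-3.71^2)/1000=-5.554 kPa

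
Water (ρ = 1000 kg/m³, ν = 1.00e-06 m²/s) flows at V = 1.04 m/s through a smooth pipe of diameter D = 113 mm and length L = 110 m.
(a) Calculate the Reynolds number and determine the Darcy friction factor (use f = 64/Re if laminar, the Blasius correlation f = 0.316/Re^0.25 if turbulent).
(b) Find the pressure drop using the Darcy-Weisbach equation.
(a) Re = V·D/ν = 1.04·0.113/1.00e-06 = 117520 → turbulent (Re > 4000); f = 0.316/Re^0.25 = 0.316/117520^0.25 = 0.017067 (Blasius is strictly valid for Re ≲ 1e5; used here as the smooth-pipe estimate the problem specifies)
(b) Darcy-Weisbach: ΔP = f·(L/D)·½ρV²/1000 = 0.017067·(110/0.113)·½·1000·1.04²/1000 = 8.985 kPa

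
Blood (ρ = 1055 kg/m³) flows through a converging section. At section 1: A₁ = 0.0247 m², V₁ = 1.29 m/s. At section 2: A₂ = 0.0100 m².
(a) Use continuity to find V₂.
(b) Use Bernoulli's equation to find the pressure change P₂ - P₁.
(a) Continuity: A₁V₁=A₂V₂ -> V₂=A₁V₁/A₂=0.0247*1.29/0.0100=3.19 m/s
(b) Bernoulli: P₂-P₁=0.5*rho*(V₁^2-V₂^2)/1000=0.5*1055*(1.29^2-3.19^2)/1000=-4.49 kPa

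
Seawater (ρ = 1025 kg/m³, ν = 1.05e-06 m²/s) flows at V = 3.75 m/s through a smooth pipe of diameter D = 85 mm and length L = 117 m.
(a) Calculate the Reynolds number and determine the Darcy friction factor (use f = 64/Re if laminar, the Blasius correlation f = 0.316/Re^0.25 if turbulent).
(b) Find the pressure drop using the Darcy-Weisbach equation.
(a) Re = V·D/ν = 3.75·0.085/1.05e-06 = 303570 → turbulent (Re > 4000); f = 0.316/Re^0.25 = 0.316/303570^0.25 = 0.013462 (Blasius is strictly valid for Re ≲ 1e5; used here as the smooth-pipe estimate the problem specifies)
(b) Darcy-Weisbach: ΔP = f·(L/D)·½ρV²/1000 = 0.013462·(117/0.085)·½·1025·3.75²/1000 = 133.5 kPa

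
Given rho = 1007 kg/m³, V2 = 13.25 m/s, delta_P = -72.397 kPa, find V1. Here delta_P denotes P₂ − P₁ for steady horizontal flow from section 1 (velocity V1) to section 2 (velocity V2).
Formula: \Delta P = \frac{1}{2} \rho (V_1^2 - V_2^2)
Substituting knowns: -72.397 = 0.5·1007·(V1² − 13.25²)/1000
Solving for V1: V1 = √(13.25² + 2·(-72.397·1000)/1007) = 5.637 m/s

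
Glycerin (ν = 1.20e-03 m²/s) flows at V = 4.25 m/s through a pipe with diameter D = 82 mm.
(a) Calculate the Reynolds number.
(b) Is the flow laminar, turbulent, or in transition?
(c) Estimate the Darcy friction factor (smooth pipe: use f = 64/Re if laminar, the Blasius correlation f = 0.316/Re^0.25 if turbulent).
(a) Re = V·D/ν = 4.25·0.082/1.20e-03 = 290.42
(b) Flow regime: laminar (Re < 2300)
(c) Friction factor: f = 64/Re = 64/290.42 = 0.2204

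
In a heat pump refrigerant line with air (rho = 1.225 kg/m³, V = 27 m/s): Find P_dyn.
Formula: P_{dyn} = \frac{1}{2} \rho V^2
P_dyn = 0.5·1.225·27²/1000 = 0.4465 kPa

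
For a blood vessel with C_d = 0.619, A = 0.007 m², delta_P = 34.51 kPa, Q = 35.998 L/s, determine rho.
Formula: Q = C_d A \sqrt{\frac{2 \Delta P}{\rho}}
Substituting knowns: 35.998 = 0.619·0.007·√(2·(34.51·1000)/rho)·1000
Solving for rho: rho = 2·(34.51·1000)/((35.998/1000)/(0.619·0.007))² = 1000 kg/m³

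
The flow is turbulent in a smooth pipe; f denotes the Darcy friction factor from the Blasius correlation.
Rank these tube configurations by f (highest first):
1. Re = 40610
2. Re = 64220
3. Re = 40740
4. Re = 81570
Case 1: f = 0.02226
Case 2: f = 0.01985
Case 3: f = 0.02224
Case 4: f = 0.0187
Ranking (highest first): 1, 3, 2, 4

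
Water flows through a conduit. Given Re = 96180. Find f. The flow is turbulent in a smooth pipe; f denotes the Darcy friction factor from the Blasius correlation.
Formula: f = \frac{0.316}{Re^{0.25}}
f = 0.316/96180^0.25 = 0.01794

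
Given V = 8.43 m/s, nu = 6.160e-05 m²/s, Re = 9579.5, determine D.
Formula: Re = \frac{V D}{\nu}
Substituting knowns: 9579.5 = 8.43·D/6.160e-05
Solving for D: D = 9579.5·6.160e-05/8.43 = 0.07 m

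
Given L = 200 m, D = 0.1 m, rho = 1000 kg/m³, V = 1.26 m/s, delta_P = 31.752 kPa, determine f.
Formula: \Delta P = f \frac{L}{D} \frac{\rho V^2}{2}
Substituting knowns: 31.752 = f·(200/0.1)·0.5·1000·1.26²/1000
Solving for f: f = (31.752·1000)/((200/0.1)·0.5·1000·1.26²) = 0.02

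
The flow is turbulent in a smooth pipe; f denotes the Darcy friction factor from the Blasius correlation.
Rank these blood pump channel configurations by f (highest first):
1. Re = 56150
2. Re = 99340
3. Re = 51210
Case 1: f = 0.02053
Case 2: f = 0.0178
Case 3: f = 0.02101
Ranking (highest first): 3, 1, 2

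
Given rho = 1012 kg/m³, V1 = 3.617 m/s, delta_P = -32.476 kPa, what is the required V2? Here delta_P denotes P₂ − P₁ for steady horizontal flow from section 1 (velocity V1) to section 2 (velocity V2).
Formula: \Delta P = \frac{1}{2} \rho (V_1^2 - V_2^2)
Substituting knowns: -32.476 = 0.5·1012·(3.617² − V2²)/1000
Solving for V2: V2 = √(3.617² − 2·(-32.476·1000)/1012) = 8.79 m/s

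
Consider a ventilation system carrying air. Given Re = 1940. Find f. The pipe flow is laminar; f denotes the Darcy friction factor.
Formula: f = \frac{64}{Re}
f = 64/1940 = 0.03299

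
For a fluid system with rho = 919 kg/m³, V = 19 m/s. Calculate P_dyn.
Formula: P_{dyn} = \frac{1}{2} \rho V^2
P_dyn = 0.5·919·19²/1000 = 165.9 kPa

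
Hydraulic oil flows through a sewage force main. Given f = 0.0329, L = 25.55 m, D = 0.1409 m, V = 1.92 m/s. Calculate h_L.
Formula: h_L = f \frac{L}{D} \frac{V^2}{2g}
h_L = 0.0329·(25.55/0.1409)·1.92²/(2·9.81) = 1.121 m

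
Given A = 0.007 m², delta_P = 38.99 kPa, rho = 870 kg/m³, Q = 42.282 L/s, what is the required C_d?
Formula: Q = C_d A \sqrt{\frac{2 \Delta P}{\rho}}
Substituting knowns: 42.282 = C_d·0.007·√(2·(38.99·1000)/870)·1000
Solving for C_d: C_d = (42.282/1000)/(0.007·√(2·(38.99·1000)/870)) = 0.638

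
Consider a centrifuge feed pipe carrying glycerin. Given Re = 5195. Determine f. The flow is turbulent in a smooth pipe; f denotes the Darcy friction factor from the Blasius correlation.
Formula: f = \frac{0.316}{Re^{0.25}}
f = 0.316/5195^0.25 = 0.03722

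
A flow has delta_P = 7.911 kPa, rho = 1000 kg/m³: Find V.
Formula: V = \sqrt{\frac{2 \Delta P}{\rho}}
V = √(2·(7.911·1000)/1000) = 3.978 m/s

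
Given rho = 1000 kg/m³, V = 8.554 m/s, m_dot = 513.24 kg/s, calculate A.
Formula: \dot{m} = \rho A V
Substituting knowns: 513.24 = 1000·A·8.554
Solving for A: A = 513.24/(1000·8.554) = 0.06 m²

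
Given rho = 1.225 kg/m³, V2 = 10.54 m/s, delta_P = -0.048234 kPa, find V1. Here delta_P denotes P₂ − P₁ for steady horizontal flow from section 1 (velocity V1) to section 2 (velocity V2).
Formula: \Delta P = \frac{1}{2} \rho (V_1^2 - V_2^2)
Substituting knowns: -0.048234 = 0.5·1.225·(V1² − 10.54²)/1000
Solving for V1: V1 = √(10.54² + 2·(-0.048234·1000)/1.225) = 5.687 m/s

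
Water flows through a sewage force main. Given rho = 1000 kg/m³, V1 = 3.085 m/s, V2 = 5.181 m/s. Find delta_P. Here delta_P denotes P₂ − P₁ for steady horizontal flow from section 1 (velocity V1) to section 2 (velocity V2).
Formula: \Delta P = \frac{1}{2} \rho (V_1^2 - V_2^2)
delta_P = 0.5·1000·(3.085² − 5.181²)/1000 = -8.663 kPa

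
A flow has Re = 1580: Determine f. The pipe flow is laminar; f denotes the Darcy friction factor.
Formula: f = \frac{64}{Re}
f = 64/1580 = 0.04051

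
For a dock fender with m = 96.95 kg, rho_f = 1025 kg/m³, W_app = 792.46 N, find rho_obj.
Formula: W_{app} = mg\left(1 - \frac{\rho_f}{\rho_{obj}}\right)
Substituting knowns: 792.46 = 96.95·9.81·(1 − 1025/rho_obj)
Solving for rho_obj: rho_obj = 1025/(1 − 792.46/(96.95·9.81)) = 6146 kg/m³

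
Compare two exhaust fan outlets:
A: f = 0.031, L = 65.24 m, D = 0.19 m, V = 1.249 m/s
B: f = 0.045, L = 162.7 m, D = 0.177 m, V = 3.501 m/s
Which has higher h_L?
h_L(A) = 0.8463 m, h_L(B) = 25.84 m. Answer: B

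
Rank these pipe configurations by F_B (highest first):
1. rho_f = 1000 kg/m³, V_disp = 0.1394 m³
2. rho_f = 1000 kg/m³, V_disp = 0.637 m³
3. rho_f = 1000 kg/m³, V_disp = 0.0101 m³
Case 1: F_B = 1368 N
Case 2: F_B = 6249 N
Case 3: F_B = 99.08 N
Ranking (highest first): 2, 1, 3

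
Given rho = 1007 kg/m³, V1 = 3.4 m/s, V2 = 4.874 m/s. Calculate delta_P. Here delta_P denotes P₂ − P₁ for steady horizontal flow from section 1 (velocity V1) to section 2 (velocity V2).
Formula: \Delta P = \frac{1}{2} \rho (V_1^2 - V_2^2)
delta_P = 0.5·1007·(3.4² − 4.874²)/1000 = -6.141 kPa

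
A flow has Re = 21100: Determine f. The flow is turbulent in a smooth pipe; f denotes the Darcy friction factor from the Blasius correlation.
Formula: f = \frac{0.316}{Re^{0.25}}
f = 0.316/21100^0.25 = 0.02622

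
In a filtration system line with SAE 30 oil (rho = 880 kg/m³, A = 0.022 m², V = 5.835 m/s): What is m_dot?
Formula: \dot{m} = \rho A V
m_dot = 880·0.022·5.835 = 113 kg/s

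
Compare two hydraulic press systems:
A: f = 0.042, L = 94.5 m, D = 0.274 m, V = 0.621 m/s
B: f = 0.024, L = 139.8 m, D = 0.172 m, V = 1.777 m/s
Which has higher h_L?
h_L(A) = 0.2847 m, h_L(B) = 3.14 m. Answer: B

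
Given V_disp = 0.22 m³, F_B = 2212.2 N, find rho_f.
Formula: F_B = \rho_f g V_{disp}
Substituting knowns: 2212.2 = rho_f·9.81·0.22
Solving for rho_f: rho_f = 2212.2/(9.81·0.22) = 1025 kg/m³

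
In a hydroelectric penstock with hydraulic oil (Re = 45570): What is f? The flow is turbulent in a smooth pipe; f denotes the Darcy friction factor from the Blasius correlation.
Formula: f = \frac{0.316}{Re^{0.25}}
f = 0.316/45570^0.25 = 0.02163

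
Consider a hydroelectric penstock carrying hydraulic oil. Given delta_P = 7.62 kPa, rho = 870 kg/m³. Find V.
Formula: V = \sqrt{\frac{2 \Delta P}{\rho}}
V = √(2·(7.62·1000)/870) = 4.185 m/s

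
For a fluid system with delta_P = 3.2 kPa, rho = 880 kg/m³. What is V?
Formula: V = \sqrt{\frac{2 \Delta P}{\rho}}
V = √(2·(3.2·1000)/880) = 2.697 m/s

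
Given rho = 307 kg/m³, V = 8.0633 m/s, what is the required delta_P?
Formula: V = \sqrt{\frac{2 \Delta P}{\rho}}
Substituting knowns: 8.0633 = √(2·(delta_P·1000)/307)
Solving for delta_P: delta_P = 8.0633²·307/2/1000 = 9.98 kPa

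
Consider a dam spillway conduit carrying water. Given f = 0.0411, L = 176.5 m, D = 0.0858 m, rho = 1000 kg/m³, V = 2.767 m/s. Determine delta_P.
Formula: \Delta P = f \frac{L}{D} \frac{\rho V^2}{2}
delta_P = 0.0411·(176.5/0.0858)·0.5·1000·2.767²/1000 = 323.7 kPa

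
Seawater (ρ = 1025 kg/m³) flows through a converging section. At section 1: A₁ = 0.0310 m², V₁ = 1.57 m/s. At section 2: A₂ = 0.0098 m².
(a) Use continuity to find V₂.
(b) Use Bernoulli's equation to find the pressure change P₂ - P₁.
(a) Continuity: A₁V₁=A₂V₂ -> V₂=A₁V₁/A₂=0.0310*1.57/0.0098=4.97 m/s
(b) Bernoulli: P₂-P₁=0.5*rho*(V₁^2-V₂^2)/1000=0.5*1025*(1.57^2-4.97^2)/1000=-11.4 kPa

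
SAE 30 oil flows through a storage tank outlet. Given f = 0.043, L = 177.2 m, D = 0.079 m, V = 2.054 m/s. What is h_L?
Formula: h_L = f \frac{L}{D} \frac{V^2}{2g}
h_L = 0.043·(177.2/0.079)·2.054²/(2·9.81) = 20.74 m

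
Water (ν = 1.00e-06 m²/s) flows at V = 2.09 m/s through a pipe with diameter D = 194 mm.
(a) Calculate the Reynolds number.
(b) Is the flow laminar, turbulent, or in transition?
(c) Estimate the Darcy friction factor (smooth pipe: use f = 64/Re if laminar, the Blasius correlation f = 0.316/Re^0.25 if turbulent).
(a) Re = V·D/ν = 2.09·0.194/1.00e-06 = 405460
(b) Flow regime: turbulent (Re > 4000)
(c) Friction factor: f = 0.316/Re^0.25 = 0.316/405460^0.25 = 0.01252 (Blasius is strictly valid for Re ≲ 1e5; used here as the smooth-pipe estimate the problem specifies)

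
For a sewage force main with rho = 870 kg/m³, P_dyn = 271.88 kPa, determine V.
Formula: P_{dyn} = \frac{1}{2} \rho V^2
Substituting knowns: 271.88 = 0.5·870·V²/1000
Solving for V: V = √(2·(271.88·1000)/870) = 25 m/s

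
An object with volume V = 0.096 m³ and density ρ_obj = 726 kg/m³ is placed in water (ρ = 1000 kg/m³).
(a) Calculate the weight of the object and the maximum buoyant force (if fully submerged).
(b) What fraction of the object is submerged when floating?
(a) W=rho_obj*g*V=726*9.81*0.096=683.7 N; F_B(max)=rho*g*V=1000*9.81*0.096=941.8 N
(b) Floating fraction=rho_obj/rho=726/1000=0.726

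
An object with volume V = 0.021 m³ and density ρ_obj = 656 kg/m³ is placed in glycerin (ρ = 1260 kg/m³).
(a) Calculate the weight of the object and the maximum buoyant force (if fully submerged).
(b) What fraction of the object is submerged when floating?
(a) W=rho_obj*g*V=656*9.81*0.021=135.1 N; F_B(max)=rho*g*V=1260*9.81*0.021=259.6 N
(b) Floating fraction=rho_obj/rho=656/1260=0.521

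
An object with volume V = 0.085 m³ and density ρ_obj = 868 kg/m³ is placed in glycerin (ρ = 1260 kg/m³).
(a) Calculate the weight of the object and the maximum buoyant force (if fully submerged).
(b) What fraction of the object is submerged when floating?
(a) W=rho_obj*g*V=868*9.81*0.085=723.8 N; F_B(max)=rho*g*V=1260*9.81*0.085=1050.7 N
(b) Floating fraction=rho_obj/rho=868/1260=0.689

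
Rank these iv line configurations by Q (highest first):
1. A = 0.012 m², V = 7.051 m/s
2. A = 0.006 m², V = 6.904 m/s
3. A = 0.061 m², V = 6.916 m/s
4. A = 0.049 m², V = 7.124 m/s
Case 1: Q = 84.61 L/s
Case 2: Q = 41.42 L/s
Case 3: Q = 421.9 L/s
Case 4: Q = 349.1 L/s
Ranking (highest first): 3, 4, 1, 2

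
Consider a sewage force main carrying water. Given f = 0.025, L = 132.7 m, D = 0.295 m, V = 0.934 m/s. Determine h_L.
Formula: h_L = f \frac{L}{D} \frac{V^2}{2g}
h_L = 0.025·(132.7/0.295)·0.934²/(2·9.81) = 0.5 m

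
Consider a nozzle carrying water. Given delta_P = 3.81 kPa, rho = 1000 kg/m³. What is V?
Formula: V = \sqrt{\frac{2 \Delta P}{\rho}}
V = √(2·(3.81·1000)/1000) = 2.76 m/s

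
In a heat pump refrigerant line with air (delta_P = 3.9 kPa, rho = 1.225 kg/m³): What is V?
Formula: V = \sqrt{\frac{2 \Delta P}{\rho}}
V = √(2·(3.9·1000)/1.225) = 79.8 m/s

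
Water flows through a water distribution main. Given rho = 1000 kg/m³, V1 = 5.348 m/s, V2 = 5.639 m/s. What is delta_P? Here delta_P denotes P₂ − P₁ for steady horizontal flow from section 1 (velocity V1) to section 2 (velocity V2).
Formula: \Delta P = \frac{1}{2} \rho (V_1^2 - V_2^2)
delta_P = 0.5·1000·(5.348² − 5.639²)/1000 = -1.599 kPa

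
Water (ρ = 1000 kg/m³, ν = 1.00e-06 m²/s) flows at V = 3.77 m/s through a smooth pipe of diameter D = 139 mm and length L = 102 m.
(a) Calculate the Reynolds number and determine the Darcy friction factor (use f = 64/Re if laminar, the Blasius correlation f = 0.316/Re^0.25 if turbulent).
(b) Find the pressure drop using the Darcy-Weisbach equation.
(a) Re = V·D/ν = 3.77·0.139/1.00e-06 = 524030 → turbulent (Re > 4000); f = 0.316/Re^0.25 = 0.316/524030^0.25 = 0.011745 (Blasius is strictly valid for Re ≲ 1e5; used here as the smooth-pipe estimate the problem specifies)
(b) Darcy-Weisbach: ΔP = f·(L/D)·½ρV²/1000 = 0.011745·(102/0.139)·½·1000·3.77²/1000 = 61.25 kPa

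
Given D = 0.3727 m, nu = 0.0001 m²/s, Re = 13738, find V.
Formula: Re = \frac{V D}{\nu}
Substituting knowns: 13738 = V·0.3727/0.0001
Solving for V: V = 13738·0.0001/0.3727 = 3.686 m/s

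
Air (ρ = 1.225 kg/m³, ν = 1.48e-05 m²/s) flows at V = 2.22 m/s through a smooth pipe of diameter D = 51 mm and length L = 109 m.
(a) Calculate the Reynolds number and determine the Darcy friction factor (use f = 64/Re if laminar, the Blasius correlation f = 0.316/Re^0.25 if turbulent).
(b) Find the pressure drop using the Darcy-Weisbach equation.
(a) Re = V·D/ν = 2.22·0.051/1.48e-05 = 7650 → turbulent (Re > 4000); f = 0.316/Re^0.25 = 0.316/7650^0.25 = 0.033789
(b) Darcy-Weisbach: ΔP = f·(L/D)·½ρV²/1000 = 0.033789·(109/0.051)·½·1.225·2.22²/1000 = 0.218 kPa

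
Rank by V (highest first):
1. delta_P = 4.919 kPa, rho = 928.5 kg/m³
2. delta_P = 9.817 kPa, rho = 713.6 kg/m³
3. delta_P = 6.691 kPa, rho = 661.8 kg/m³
Case 1: V = 3.255 m/s
Case 2: V = 5.245 m/s
Case 3: V = 4.497 m/s
Ranking (highest first): 2, 3, 1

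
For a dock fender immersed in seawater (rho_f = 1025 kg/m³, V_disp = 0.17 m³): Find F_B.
Formula: F_B = \rho_f g V_{disp}
F_B = 1025·9.81·0.17 = 1709 N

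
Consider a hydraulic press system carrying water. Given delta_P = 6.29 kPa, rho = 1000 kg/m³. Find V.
Formula: V = \sqrt{\frac{2 \Delta P}{\rho}}
V = √(2·(6.29·1000)/1000) = 3.547 m/s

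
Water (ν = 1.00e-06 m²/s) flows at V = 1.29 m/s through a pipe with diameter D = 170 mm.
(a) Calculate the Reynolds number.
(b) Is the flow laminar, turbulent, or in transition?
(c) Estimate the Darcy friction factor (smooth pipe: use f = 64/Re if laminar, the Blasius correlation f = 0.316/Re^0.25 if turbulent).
(a) Re = V·D/ν = 1.29·0.17/1.00e-06 = 219300
(b) Flow regime: turbulent (Re > 4000)
(c) Friction factor: f = 0.316/Re^0.25 = 0.316/219300^0.25 = 0.0146 (Blasius is strictly valid for Re ≲ 1e5; used here as the smooth-pipe estimate the problem specifies)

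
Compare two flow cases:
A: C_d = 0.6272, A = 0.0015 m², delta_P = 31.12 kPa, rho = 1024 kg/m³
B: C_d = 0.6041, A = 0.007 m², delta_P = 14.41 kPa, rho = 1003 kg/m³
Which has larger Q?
Q(A) = 7.335 L/s, Q(B) = 22.67 L/s. Answer: B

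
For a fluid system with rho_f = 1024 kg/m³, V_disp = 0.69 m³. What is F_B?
Formula: F_B = \rho_f g V_{disp}
F_B = 1024·9.81·0.69 = 6931 N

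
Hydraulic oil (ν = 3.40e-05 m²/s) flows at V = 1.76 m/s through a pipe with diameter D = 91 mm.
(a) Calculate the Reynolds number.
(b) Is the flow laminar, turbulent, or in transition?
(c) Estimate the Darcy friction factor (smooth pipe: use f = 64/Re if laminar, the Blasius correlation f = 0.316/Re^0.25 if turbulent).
(a) Re = V·D/ν = 1.76·0.091/3.40e-05 = 4710.6
(b) Flow regime: turbulent (Re > 4000)
(c) Friction factor: f = 0.316/Re^0.25 = 0.316/4710.6^0.25 = 0.03814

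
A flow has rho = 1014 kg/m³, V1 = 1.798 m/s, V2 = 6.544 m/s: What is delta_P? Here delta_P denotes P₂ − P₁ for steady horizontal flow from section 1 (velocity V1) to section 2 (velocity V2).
Formula: \Delta P = \frac{1}{2} \rho (V_1^2 - V_2^2)
delta_P = 0.5·1014·(1.798² − 6.544²)/1000 = -20.07 kPa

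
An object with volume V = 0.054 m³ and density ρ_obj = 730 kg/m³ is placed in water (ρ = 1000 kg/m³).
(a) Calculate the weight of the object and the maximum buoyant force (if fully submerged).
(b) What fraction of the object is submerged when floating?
(a) W=rho_obj*g*V=730*9.81*0.054=386.7 N; F_B(max)=rho*g*V=1000*9.81*0.054=529.7 N
(b) Floating fraction=rho_obj/rho=730/1000=0.730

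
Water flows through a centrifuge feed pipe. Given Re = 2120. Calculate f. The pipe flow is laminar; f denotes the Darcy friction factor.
Formula: f = \frac{64}{Re}
f = 64/2120 = 0.03019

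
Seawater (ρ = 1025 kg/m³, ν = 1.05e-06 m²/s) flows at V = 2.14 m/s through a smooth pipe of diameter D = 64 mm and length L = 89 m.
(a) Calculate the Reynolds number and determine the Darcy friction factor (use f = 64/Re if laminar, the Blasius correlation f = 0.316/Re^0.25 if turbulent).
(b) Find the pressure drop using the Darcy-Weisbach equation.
(a) Re = V·D/ν = 2.14·0.064/1.05e-06 = 130440 → turbulent (Re > 4000); f = 0.316/Re^0.25 = 0.316/130440^0.25 = 0.016628 (Blasius is strictly valid for Re ≲ 1e5; used here as the smooth-pipe estimate the problem specifies)
(b) Darcy-Weisbach: ΔP = f·(L/D)·½ρV²/1000 = 0.016628·(89/0.064)·½·1025·2.14²/1000 = 54.27 kPa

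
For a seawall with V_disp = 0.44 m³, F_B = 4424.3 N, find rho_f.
Formula: F_B = \rho_f g V_{disp}
Substituting knowns: 4424.3 = rho_f·9.81·0.44
Solving for rho_f: rho_f = 4424.3/(9.81·0.44) = 1025 kg/m³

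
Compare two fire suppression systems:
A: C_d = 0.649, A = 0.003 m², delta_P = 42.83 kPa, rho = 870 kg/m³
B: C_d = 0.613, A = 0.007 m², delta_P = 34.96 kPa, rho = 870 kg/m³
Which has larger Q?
Q(A) = 19.32 L/s, Q(B) = 38.47 L/s. Answer: B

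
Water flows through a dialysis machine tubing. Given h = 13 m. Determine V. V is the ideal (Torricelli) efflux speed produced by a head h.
Formula: V = \sqrt{2 g h}
V = √(2·9.81·13) = 15.97 m/s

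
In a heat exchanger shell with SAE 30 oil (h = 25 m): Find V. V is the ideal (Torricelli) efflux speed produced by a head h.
Formula: V = \sqrt{2 g h}
V = √(2·9.81·25) = 22.15 m/s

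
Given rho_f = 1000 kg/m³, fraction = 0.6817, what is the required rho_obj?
Formula: f_{sub} = \frac{\rho_{obj}}{\rho_f}
Substituting knowns: 0.6817 = rho_obj/1000
Solving for rho_obj: rho_obj = 0.6817·1000 = 681.7 kg/m³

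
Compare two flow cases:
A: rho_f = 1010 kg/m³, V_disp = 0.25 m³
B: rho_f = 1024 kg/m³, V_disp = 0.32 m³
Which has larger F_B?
F_B(A) = 2477 N, F_B(B) = 3215 N. Answer: B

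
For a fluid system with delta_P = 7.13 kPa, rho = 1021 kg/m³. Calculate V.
Formula: V = \sqrt{\frac{2 \Delta P}{\rho}}
V = √(2·(7.13·1000)/1021) = 3.737 m/s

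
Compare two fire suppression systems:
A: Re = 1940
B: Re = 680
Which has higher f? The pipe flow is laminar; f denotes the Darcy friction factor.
f(A) = 0.03299, f(B) = 0.09412. Answer: B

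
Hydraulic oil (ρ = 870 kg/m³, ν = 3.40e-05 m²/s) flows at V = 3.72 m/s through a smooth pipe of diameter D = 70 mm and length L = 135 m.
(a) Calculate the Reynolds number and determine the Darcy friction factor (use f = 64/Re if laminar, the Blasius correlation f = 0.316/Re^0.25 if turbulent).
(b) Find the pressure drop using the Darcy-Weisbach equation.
(a) Re = V·D/ν = 3.72·0.07/3.40e-05 = 7658.8 → turbulent (Re > 4000); f = 0.316/Re^0.25 = 0.316/7658.8^0.25 = 0.033779
(b) Darcy-Weisbach: ΔP = f·(L/D)·½ρV²/1000 = 0.033779·(135/0.070)·½·870·3.72²/1000 = 392.2 kPa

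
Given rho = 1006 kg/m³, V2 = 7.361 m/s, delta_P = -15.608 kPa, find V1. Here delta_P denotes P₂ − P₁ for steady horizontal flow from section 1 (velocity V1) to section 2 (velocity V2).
Formula: \Delta P = \frac{1}{2} \rho (V_1^2 - V_2^2)
Substituting knowns: -15.608 = 0.5·1006·(V1² − 7.361²)/1000
Solving for V1: V1 = √(7.361² + 2·(-15.608·1000)/1006) = 4.812 m/s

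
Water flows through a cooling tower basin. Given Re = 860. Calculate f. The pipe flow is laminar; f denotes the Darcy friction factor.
Formula: f = \frac{64}{Re}
f = 64/860 = 0.07442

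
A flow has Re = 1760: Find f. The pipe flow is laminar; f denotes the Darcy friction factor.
Formula: f = \frac{64}{Re}
f = 64/1760 = 0.03636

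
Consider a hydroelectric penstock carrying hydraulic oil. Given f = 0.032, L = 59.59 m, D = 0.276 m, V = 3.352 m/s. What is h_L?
Formula: h_L = f \frac{L}{D} \frac{V^2}{2g}
h_L = 0.032·(59.59/0.276)·3.352²/(2·9.81) = 3.957 m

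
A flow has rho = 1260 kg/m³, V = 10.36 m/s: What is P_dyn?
Formula: P_{dyn} = \frac{1}{2} \rho V^2
P_dyn = 0.5·1260·10.36²/1000 = 67.62 kPa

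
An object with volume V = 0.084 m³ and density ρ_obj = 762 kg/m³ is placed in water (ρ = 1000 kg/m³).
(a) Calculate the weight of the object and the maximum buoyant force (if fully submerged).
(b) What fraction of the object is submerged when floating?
(a) W=rho_obj*g*V=762*9.81*0.084=627.9 N; F_B(max)=rho*g*V=1000*9.81*0.084=824.0 N
(b) Floating fraction=rho_obj/rho=762/1000=0.762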